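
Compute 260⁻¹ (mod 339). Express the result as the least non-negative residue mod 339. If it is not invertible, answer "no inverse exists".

236

gcd(339, 260) by repeated division:
339 = 1×260 + 79
260 = 3×79 + 23
79 = 3×23 + 10
23 = 2×10 + 3
10 = 3×3 + 1
3 = 3×1 + 0
gcd = 1, so the inverse exists. Back-substitute:
1 = 10 − 3·3
1 = −3·23 + 7·10
1 = 7·79 − 24·23
1 = −24·260 + 79·79
1 = 79·339 − 103·260
So 260·(-103) ≡ 1 (mod 339), and -103 ≡ 236 (mod 339).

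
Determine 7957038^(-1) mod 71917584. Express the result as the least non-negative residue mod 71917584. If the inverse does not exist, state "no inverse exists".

no inverse exists

Euclidean algorithm on 71917584, 7957038:
71917584 = 9×7957038 + 304242
7957038 = 26×304242 + 46746
304242 = 6×46746 + 23766
46746 = 1×23766 + 22980
23766 = 1×22980 + 786
22980 = 29×786 + 186
786 = 4×186 + 42
186 = 4×42 + 18
42 = 2×18 + 6
18 = 3×6 + 0
Since gcd = 6 > 1, 7957038 is not a unit mod 71917584.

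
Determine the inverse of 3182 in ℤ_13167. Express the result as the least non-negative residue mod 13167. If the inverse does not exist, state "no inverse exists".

4349

Run Euclid on (13167, 3182):
13167 = 4·3182 + 439
3182 = 7·439 + 109
439 = 4·109 + 3
109 = 36·3 + 1
3 = 3·1 + 0
The gcd is 1. Working backward:
1 = 109 − 36·3
1 = −36·439 + 145·109
1 = 145·3182 − 1051·439
1 = −1051·13167 + 4349·3182
So 3182·4349 ≡ 1 (mod 13167).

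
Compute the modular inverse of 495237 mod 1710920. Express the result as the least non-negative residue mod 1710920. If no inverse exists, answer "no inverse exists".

548293

Extended Euclidean algorithm:
1710920 = 3×495237 + 225209
495237 = 2×225209 + 44819
225209 = 5×44819 + 1114
44819 = 40×1114 + 259
1114 = 4×259 + 78
259 = 3×78 + 25
78 = 3×25 + 3
25 = 8×3 + 1
3 = 3×1 + 0
Since gcd(495237, 1710920) = 1, back-substitute to write 1 as a combination:
1 = 25 − 8·3
1 = −8·78 + 25·25
1 = 25·259 − 83·78
1 = −83·1114 + 357·259
1 = 357·44819 − 14363·1114
1 = −14363·225209 + 72172·44819
1 = 72172·495237 − 158707·225209
1 = −158707·1710920 + 548293·495237
So 495237·548293 ≡ 1 (mod 1710920).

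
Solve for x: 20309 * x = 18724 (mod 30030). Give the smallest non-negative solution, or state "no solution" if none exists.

First find gcd(20309, 30030):
30030 = 1×20309 + 9721
20309 = 2×9721 + 867
9721 = 11×867 + 184
867 = 4×184 + 131
184 = 1×131 + 53
131 = 2×53 + 25
53 = 2×25 + 3
25 = 8×3 + 1
3 = 3×1 + 0
gcd = 1, so a unique solution mod 30030 exists.
Back-substitute for the Bézout coefficients:
1 = 25 − 8·3
1 = −8·53 + 17·25
1 = 17·131 − 42·53
1 = −42·184 + 59·131
1 = 59·867 − 278·184
1 = −278·9721 + 3117·867
1 = 3117·20309 − 6512·9721
1 = −6512·30030 + 9629·20309
So 20309·(9629) ≡ 1 (mod 30030), giving 20309⁻¹ ≡ 9629.
x ≡ 20309⁻¹·18724 ≡ 9629·18724 ≡ 23306 (mod 30030).

23306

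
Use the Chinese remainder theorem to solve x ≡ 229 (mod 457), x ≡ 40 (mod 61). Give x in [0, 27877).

Write x = 229 + 457·k. Then 457·k ≡ 40 − 229 ≡ 55 (mod 61).
Need 457⁻¹ mod 61. Extended Euclid on (61, 30):
61 = 2×30 + 1
30 = 30×1 + 0
Back-substitute:
1 = 61 − 2·30
457⁻¹ ≡ 59 (mod 61), so k ≡ 59·55 ≡ 12 (mod 61).
x = 229 + 457·12 = 5713.

5713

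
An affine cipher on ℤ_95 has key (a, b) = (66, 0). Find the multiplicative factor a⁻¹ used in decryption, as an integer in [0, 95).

gcd(95, 66) by repeated division:
95 = 1·66 + 29
66 = 2·29 + 8
29 = 3·8 + 5
8 = 1·5 + 3
5 = 1·3 + 2
3 = 1·2 + 1
2 = 2·1 + 0
gcd = 1, so the inverse exists. Back-substitute:
1 = 3 − 2
1 = −5 + 2·3
1 = 2·8 − 3·5
1 = −3·29 + 11·8
1 = 11·66 − 25·29
1 = −25·95 + 36·66
So 66·36 ≡ 1 (mod 95).

36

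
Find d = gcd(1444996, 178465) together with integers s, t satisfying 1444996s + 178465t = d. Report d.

Repeated division:
1444996 = 8×178465 + 17276
178465 = 10×17276 + 5705
17276 = 3×5705 + 161
5705 = 35×161 + 70
161 = 2×70 + 21
70 = 3×21 + 7
21 = 3×7 + 0
gcd(1444996, 178465) = 7.
Working backward:
7 = 70 − 3·21
7 = −3·161 + 7·70
7 = 7·5705 − 248·161
7 = −248·17276 + 751·5705
7 = 751·178465 − 7758·17276
7 = −7758·1444996 + 62815·178465
So 7 = (-7758)·1444996 + (62815)·178465.

7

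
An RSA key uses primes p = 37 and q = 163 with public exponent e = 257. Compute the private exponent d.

φ(n) = (p−1)(q−1) = 36·162 = 5832.
Need d with 257·d ≡ 1 (mod 5832). Apply the extended Euclidean algorithm:
5832 = 22×257 + 178
257 = 1×178 + 79
178 = 2×79 + 20
79 = 3×20 + 19
20 = 1×19 + 1
19 = 19×1 + 0
Back-substitute:
1 = 20 − 19
1 = −79 + 4·20
1 = 4·178 − 9·79
1 = −9·257 + 13·178
1 = 13·5832 − 295·257
So 257·(-295) ≡ 1 (mod 5832), hence d ≡ -295 ≡ 5537 (mod 5832).

5537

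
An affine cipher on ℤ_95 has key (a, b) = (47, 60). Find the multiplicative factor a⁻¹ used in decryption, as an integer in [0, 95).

93

Run Euclid on (95, 47):
95 = 2*47 + 1
47 = 47*1 + 0
The gcd is 1. Working backward:
1 = 95 − 2·47
So 47·(-2) ≡ 1 (mod 95), and -2 ≡ 93 (mod 95).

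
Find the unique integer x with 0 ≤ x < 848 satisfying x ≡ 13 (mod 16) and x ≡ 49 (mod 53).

685

Write x = 13 + 16·k. Then 16·k ≡ 49 − 13 ≡ 36 (mod 53).
Need 16⁻¹ mod 53. Extended Euclid on (53, 16):
53 = 3×16 + 5
16 = 3×5 + 1
5 = 5×1 + 0
Back-substitute:
1 = 16 − 3·5
1 = −3·53 + 10·16
16⁻¹ ≡ 10 (mod 53), so k ≡ 10·36 ≡ 42 (mod 53).
x = 13 + 16·42 = 685.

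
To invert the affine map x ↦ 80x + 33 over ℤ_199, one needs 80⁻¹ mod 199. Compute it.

102

Extended Euclidean algorithm:
199 = 2·80 + 39
80 = 2·39 + 2
39 = 19·2 + 1
2 = 2·1 + 0
gcd = 1, so the inverse exists. Back-substitute:
1 = 39 − 19·2
1 = −19·80 + 39·39
1 = 39·199 − 97·80
Hence 80⁻¹ ≡ -97 ≡ 102 (mod 199).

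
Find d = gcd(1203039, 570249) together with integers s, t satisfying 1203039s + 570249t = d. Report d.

9

Apply Euclid's algorithm to 1203039 and 570249:
1203039 = 2×570249 + 62541
570249 = 9×62541 + 7380
62541 = 8×7380 + 3501
7380 = 2×3501 + 378
3501 = 9×378 + 99
378 = 3×99 + 81
99 = 1×81 + 18
81 = 4×18 + 9
18 = 2×9 + 0
gcd(1203039, 570249) = 9.
Back-substituting:
9 = 81 − 4·18
9 = −4·99 + 5·81
9 = 5·378 − 19·99
9 = −19·3501 + 176·378
9 = 176·7380 − 371·3501
9 = −371·62541 + 3144·7380
9 = 3144·570249 − 28667·62541
9 = −28667·1203039 + 60478·570249
So 9 = (-28667)·1203039 + (60478)·570249.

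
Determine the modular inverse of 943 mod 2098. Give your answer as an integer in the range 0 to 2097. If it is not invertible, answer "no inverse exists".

1811

Apply the Euclidean algorithm to 2098 and 943:
2098 = 2×943 + 212
943 = 4×212 + 95
212 = 2×95 + 22
95 = 4×22 + 7
22 = 3×7 + 1
7 = 7×1 + 0
The gcd is 1. Working backward:
1 = 22 − 3·7
1 = −3·95 + 13·22
1 = 13·212 − 29·95
1 = −29·943 + 129·212
1 = 129·2098 − 287·943
Hence 943⁻¹ ≡ -287 ≡ 1811 (mod 2098).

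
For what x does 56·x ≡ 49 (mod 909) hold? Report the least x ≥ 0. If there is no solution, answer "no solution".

First find gcd(56, 909):
909 = 16·56 + 13
56 = 4·13 + 4
13 = 3·4 + 1
4 = 4·1 + 0
gcd = 1, so a unique solution mod 909 exists.
Back-substitute for the Bézout coefficients:
1 = 13 − 3·4
1 = −3·56 + 13·13
1 = 13·909 − 211·56
So 56·(-211) ≡ 1 (mod 909), giving 56⁻¹ ≡ 698.
x ≡ 56⁻¹·49 ≡ 698·49 ≡ 569 (mod 909).

569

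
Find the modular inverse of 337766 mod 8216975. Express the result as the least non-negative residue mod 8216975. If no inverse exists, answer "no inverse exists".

Euclidean algorithm on 8216975, 337766:
8216975 = 24×337766 + 110591
337766 = 3×110591 + 5993
110591 = 18×5993 + 2717
5993 = 2×2717 + 559
2717 = 4×559 + 481
559 = 1×481 + 78
481 = 6×78 + 13
78 = 6×13 + 0
The gcd is 13, not 1, hence no inverse exists.

no inverse exists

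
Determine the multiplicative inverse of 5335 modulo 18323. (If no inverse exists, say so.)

Apply the Euclidean algorithm to 18323 and 5335:
18323 = 3×5335 + 2318
5335 = 2×2318 + 699
2318 = 3×699 + 221
699 = 3×221 + 36
221 = 6×36 + 5
36 = 7×5 + 1
5 = 5×1 + 0
Since gcd(5335, 18323) = 1, back-substitute to write 1 as a combination:
1 = 36 − 7·5
1 = −7·221 + 43·36
1 = 43·699 − 136·221
1 = −136·2318 + 451·699
1 = 451·5335 − 1038·2318
1 = −1038·18323 + 3565·5335
So 5335·3565 ≡ 1 (mod 18323).

3565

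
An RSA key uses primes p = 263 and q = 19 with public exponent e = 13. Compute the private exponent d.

3265

φ(n) = (p−1)(q−1) = 262·18 = 4716.
Need d with 13·d ≡ 1 (mod 4716). Apply the extended Euclidean algorithm:
4716 = 362·13 + 10
13 = 1·10 + 3
10 = 3·3 + 1
3 = 3·1 + 0
Back-substitute:
1 = 10 − 3·3
1 = −3·13 + 4·10
1 = 4·4716 − 1451·13
So 13·(-1451) ≡ 1 (mod 4716), hence d ≡ -1451 ≡ 3265 (mod 4716).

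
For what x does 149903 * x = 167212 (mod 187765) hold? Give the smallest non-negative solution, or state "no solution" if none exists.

33609

First find gcd(149903, 187765):
187765 = 1×149903 + 37862
149903 = 3×37862 + 36317
37862 = 1×36317 + 1545
36317 = 23×1545 + 782
1545 = 1×782 + 763
782 = 1×763 + 19
763 = 40×19 + 3
19 = 6×3 + 1
3 = 3×1 + 0
gcd = 1, so a unique solution mod 187765 exists.
Back-substitute for the Bézout coefficients:
1 = 19 − 6·3
1 = −6·763 + 241·19
1 = 241·782 − 247·763
1 = −247·1545 + 488·782
1 = 488·36317 − 11471·1545
1 = −11471·37862 + 11959·36317
1 = 11959·149903 − 47348·37862
1 = −47348·187765 + 59307·149903
So 149903·(59307) ≡ 1 (mod 187765), giving 149903⁻¹ ≡ 59307.
x ≡ 149903⁻¹·167212 ≡ 59307·167212 ≡ 33609 (mod 187765).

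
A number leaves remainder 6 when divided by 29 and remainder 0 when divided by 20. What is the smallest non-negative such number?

180

Write x = 6 + 29·k. Then 29·k ≡ 0 − 6 ≡ 14 (mod 20).
Need 29⁻¹ mod 20. Extended Euclid on (20, 9):
20 = 2*9 + 2
9 = 4*2 + 1
2 = 2*1 + 0
Back-substitute:
1 = 9 − 4·2
1 = −4·20 + 9·9
29⁻¹ ≡ 9 (mod 20), so k ≡ 9·14 ≡ 6 (mod 20).
x = 6 + 29·6 = 180.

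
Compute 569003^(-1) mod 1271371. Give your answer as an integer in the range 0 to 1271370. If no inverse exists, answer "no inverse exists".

879869

Run Euclid on (1271371, 569003):
1271371 = 2*569003 + 133365
569003 = 4*133365 + 35543
133365 = 3*35543 + 26736
35543 = 1*26736 + 8807
26736 = 3*8807 + 315
8807 = 27*315 + 302
315 = 1*302 + 13
302 = 23*13 + 3
13 = 4*3 + 1
3 = 3*1 + 0
gcd = 1, so the inverse exists. Back-substitute:
1 = 13 − 4·3
1 = −4·302 + 93·13
1 = 93·315 − 97·302
1 = −97·8807 + 2712·315
1 = 2712·26736 − 8233·8807
1 = −8233·35543 + 10945·26736
1 = 10945·133365 − 41068·35543
1 = −41068·569003 + 175217·133365
1 = 175217·1271371 − 391502·569003
Thus 569003·(-391502) ≡ 1 (mod 1271371); reducing, -391502 mod 1271371 = 879869.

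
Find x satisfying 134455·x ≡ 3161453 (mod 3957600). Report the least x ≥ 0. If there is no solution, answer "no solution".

no solution

gcd(134455, 3957600):
3957600 = 29·134455 + 58405
134455 = 2·58405 + 17645
58405 = 3·17645 + 5470
17645 = 3·5470 + 1235
5470 = 4·1235 + 530
1235 = 2·530 + 175
530 = 3·175 + 5
175 = 35·5 + 0
gcd = 5, but 5 ∤ 3161453, so the congruence has no solution.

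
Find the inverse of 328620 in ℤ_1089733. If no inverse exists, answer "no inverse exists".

gcd(1089733, 328620) by repeated division:
1089733 = 3·328620 + 103873
328620 = 3·103873 + 17001
103873 = 6·17001 + 1867
17001 = 9·1867 + 198
1867 = 9·198 + 85
198 = 2·85 + 28
85 = 3·28 + 1
28 = 28·1 + 0
The gcd is 1. Working backward:
1 = 85 − 3·28
1 = −3·198 + 7·85
1 = 7·1867 − 66·198
1 = −66·17001 + 601·1867
1 = 601·103873 − 3672·17001
1 = −3672·328620 + 11617·103873
1 = 11617·1089733 − 38523·328620
Thus 328620·(-38523) ≡ 1 (mod 1089733); reducing, -38523 mod 1089733 = 1051210.

1051210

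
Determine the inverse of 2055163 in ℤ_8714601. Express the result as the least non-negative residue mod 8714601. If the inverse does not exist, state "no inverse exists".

Apply the Euclidean algorithm to 8714601 and 2055163:
8714601 = 4*2055163 + 493949
2055163 = 4*493949 + 79367
493949 = 6*79367 + 17747
79367 = 4*17747 + 8379
17747 = 2*8379 + 989
8379 = 8*989 + 467
989 = 2*467 + 55
467 = 8*55 + 27
55 = 2*27 + 1
27 = 27*1 + 0
Since gcd(2055163, 8714601) = 1, back-substitute to write 1 as a combination:
1 = 55 − 2·27
1 = −2·467 + 17·55
1 = 17·989 − 36·467
1 = −36·8379 + 305·989
1 = 305·17747 − 646·8379
1 = −646·79367 + 2889·17747
1 = 2889·493949 − 17980·79367
1 = −17980·2055163 + 74809·493949
1 = 74809·8714601 − 317216·2055163
Thus 2055163·(-317216) ≡ 1 (mod 8714601); reducing, -317216 mod 8714601 = 8397385.

8397385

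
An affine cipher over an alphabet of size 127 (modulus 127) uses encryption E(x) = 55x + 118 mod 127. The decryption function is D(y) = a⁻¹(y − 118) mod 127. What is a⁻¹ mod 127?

Apply the Euclidean algorithm to 127 and 55:
127 = 2·55 + 17
55 = 3·17 + 4
17 = 4·4 + 1
4 = 4·1 + 0
Since gcd(55, 127) = 1, back-substitute to write 1 as a combination:
1 = 17 − 4·4
1 = −4·55 + 13·17
1 = 13·127 − 30·55
Hence 55⁻¹ ≡ -30 ≡ 97 (mod 127).

97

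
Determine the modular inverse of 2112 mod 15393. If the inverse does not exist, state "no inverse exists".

Compute gcd(2112, 15393):
15393 = 7*2112 + 609
2112 = 3*609 + 285
609 = 2*285 + 39
285 = 7*39 + 12
39 = 3*12 + 3
12 = 4*3 + 0
Since gcd = 3 > 1, 2112 is not a unit mod 15393.

no inverse exists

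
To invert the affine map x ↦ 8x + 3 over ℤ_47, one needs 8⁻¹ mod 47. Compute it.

Extended Euclidean algorithm:
47 = 5*8 + 7
8 = 1*7 + 1
7 = 7*1 + 0
gcd = 1, so the inverse exists. Back-substitute:
1 = 8 − 7
1 = −47 + 6·8
So 8·6 ≡ 1 (mod 47).

6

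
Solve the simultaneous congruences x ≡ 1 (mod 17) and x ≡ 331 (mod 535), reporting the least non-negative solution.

7821

Write x = 1 + 17·k. Then 17·k ≡ 331 − 1 ≡ 330 (mod 535).
Need 17⁻¹ mod 535. Extended Euclid on (535, 17):
535 = 31*17 + 8
17 = 2*8 + 1
8 = 8*1 + 0
Back-substitute:
1 = 17 − 2·8
1 = −2·535 + 63·17
17⁻¹ ≡ 63 (mod 535), so k ≡ 63·330 ≡ 460 (mod 535).
x = 1 + 17·460 = 7821.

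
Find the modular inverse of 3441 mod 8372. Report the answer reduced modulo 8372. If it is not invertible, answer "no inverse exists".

1017

gcd(8372, 3441) by repeated division:
8372 = 2·3441 + 1490
3441 = 2·1490 + 461
1490 = 3·461 + 107
461 = 4·107 + 33
107 = 3·33 + 8
33 = 4·8 + 1
8 = 8·1 + 0
Since gcd(3441, 8372) = 1, back-substitute to write 1 as a combination:
1 = 33 − 4·8
1 = −4·107 + 13·33
1 = 13·461 − 56·107
1 = −56·1490 + 181·461
1 = 181·3441 − 418·1490
1 = −418·8372 + 1017·3441
So 3441·1017 ≡ 1 (mod 8372).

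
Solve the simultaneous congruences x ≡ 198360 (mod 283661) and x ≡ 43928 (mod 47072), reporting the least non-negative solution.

12871599896

Write x = 198360 + 283661·k. Then 283661·k ≡ 43928 − 198360 ≡ 33856 (mod 47072).
Need 283661⁻¹ mod 47072. Extended Euclid on (47072, 1229):
47072 = 38·1229 + 370
1229 = 3·370 + 119
370 = 3·119 + 13
119 = 9·13 + 2
13 = 6·2 + 1
2 = 2·1 + 0
Back-substitute:
1 = 13 − 6·2
1 = −6·119 + 55·13
1 = 55·370 − 171·119
1 = −171·1229 + 568·370
1 = 568·47072 − 21755·1229
283661⁻¹ ≡ 25317 (mod 47072), so k ≡ 25317·33856 ≡ 45376 (mod 47072).
x = 198360 + 283661·45376 = 12871599896.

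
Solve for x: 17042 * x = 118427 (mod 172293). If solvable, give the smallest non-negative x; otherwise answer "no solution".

87124

First find gcd(17042, 172293):
172293 = 10*17042 + 1873
17042 = 9*1873 + 185
1873 = 10*185 + 23
185 = 8*23 + 1
23 = 23*1 + 0
gcd = 1, so a unique solution mod 172293 exists.
Back-substitute for the Bézout coefficients:
1 = 185 − 8·23
1 = −8·1873 + 81·185
1 = 81·17042 − 737·1873
1 = −737·172293 + 7451·17042
So 17042·(7451) ≡ 1 (mod 172293), giving 17042⁻¹ ≡ 7451.
x ≡ 17042⁻¹·118427 ≡ 7451·118427 ≡ 87124 (mod 172293).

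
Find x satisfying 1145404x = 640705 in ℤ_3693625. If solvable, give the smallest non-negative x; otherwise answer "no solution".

126020

First find gcd(1145404, 3693625):
3693625 = 3×1145404 + 257413
1145404 = 4×257413 + 115752
257413 = 2×115752 + 25909
115752 = 4×25909 + 12116
25909 = 2×12116 + 1677
12116 = 7×1677 + 377
1677 = 4×377 + 169
377 = 2×169 + 39
169 = 4×39 + 13
39 = 3×13 + 0
gcd = 13 and 13 | 640705, so solutions exist. Divide through by 13: 88108x ≡ 49285 (mod 284125).
Now find 88108⁻¹ mod 284125:
284125 = 3·88108 + 19801
88108 = 4·19801 + 8904
19801 = 2·8904 + 1993
8904 = 4·1993 + 932
1993 = 2·932 + 129
932 = 7·129 + 29
129 = 4·29 + 13
29 = 2·13 + 3
13 = 4·3 + 1
3 = 3·1 + 0
Back-substitute:
1 = 13 − 4·3
1 = −4·29 + 9·13
1 = 9·129 − 40·29
1 = −40·932 + 289·129
1 = 289·1993 − 618·932
1 = −618·8904 + 2761·1993
1 = 2761·19801 − 6140·8904
1 = −6140·88108 + 27321·19801
1 = 27321·284125 − 88103·88108
So 88108·(-88103) ≡ 1 (mod 284125), i.e. 88108⁻¹ ≡ 196022.
Then x ≡ 196022·49285 ≡ 126020 (mod 284125); the smallest non-negative solution is x = 126020.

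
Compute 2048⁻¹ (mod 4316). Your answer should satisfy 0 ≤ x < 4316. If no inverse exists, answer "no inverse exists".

Compute gcd(2048, 4316):
4316 = 2×2048 + 220
2048 = 9×220 + 68
220 = 3×68 + 16
68 = 4×16 + 4
16 = 4×4 + 0
The gcd is 4, not 1, hence no inverse exists.

no inverse exists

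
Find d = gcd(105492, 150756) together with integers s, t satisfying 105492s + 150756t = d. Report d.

Apply Euclid's algorithm to 150756 and 105492:
150756 = 1·105492 + 45264
105492 = 2·45264 + 14964
45264 = 3·14964 + 372
14964 = 40·372 + 84
372 = 4·84 + 36
84 = 2·36 + 12
36 = 3·12 + 0
gcd(105492, 150756) = 12.
Back-substituting:
12 = 84 − 2·36
12 = −2·372 + 9·84
12 = 9·14964 − 362·372
12 = −362·45264 + 1095·14964
12 = 1095·105492 − 2552·45264
12 = −2552·150756 + 3647·105492
So 12 = (-2552)·150756 + (3647)·105492.

12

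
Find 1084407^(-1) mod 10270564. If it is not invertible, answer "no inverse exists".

6729307

Apply the Euclidean algorithm to 10270564 and 1084407:
10270564 = 9×1084407 + 510901
1084407 = 2×510901 + 62605
510901 = 8×62605 + 10061
62605 = 6×10061 + 2239
10061 = 4×2239 + 1105
2239 = 2×1105 + 29
1105 = 38×29 + 3
29 = 9×3 + 2
3 = 1×2 + 1
2 = 2×1 + 0
gcd = 1, so the inverse exists. Back-substitute:
1 = 3 − 2
1 = −29 + 10·3
1 = 10·1105 − 381·29
1 = −381·2239 + 772·1105
1 = 772·10061 − 3469·2239
1 = −3469·62605 + 21586·10061
1 = 21586·510901 − 176157·62605
1 = −176157·1084407 + 373900·510901
1 = 373900·10270564 − 3541257·1084407
Hence 1084407⁻¹ ≡ -3541257 ≡ 6729307 (mod 10270564).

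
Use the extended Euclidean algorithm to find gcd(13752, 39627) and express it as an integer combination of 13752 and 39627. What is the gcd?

9

Euclidean algorithm:
39627 = 2·13752 + 12123
13752 = 1·12123 + 1629
12123 = 7·1629 + 720
1629 = 2·720 + 189
720 = 3·189 + 153
189 = 1·153 + 36
153 = 4·36 + 9
36 = 4·9 + 0
gcd(13752, 39627) = 9.
Express as a combination:
9 = 153 − 4·36
9 = −4·189 + 5·153
9 = 5·720 − 19·189
9 = −19·1629 + 43·720
9 = 43·12123 − 320·1629
9 = −320·13752 + 363·12123
9 = 363·39627 − 1046·13752
So 9 = (363)·39627 + (-1046)·13752.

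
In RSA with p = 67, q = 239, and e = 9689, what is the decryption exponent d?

φ(n) = (p−1)(q−1) = 66·238 = 15708.
Need d with 9689·d ≡ 1 (mod 15708). Apply the extended Euclidean algorithm:
15708 = 1*9689 + 6019
9689 = 1*6019 + 3670
6019 = 1*3670 + 2349
3670 = 1*2349 + 1321
2349 = 1*1321 + 1028
1321 = 1*1028 + 293
1028 = 3*293 + 149
293 = 1*149 + 144
149 = 1*144 + 5
144 = 28*5 + 4
5 = 1*4 + 1
4 = 4*1 + 0
Back-substitute:
1 = 5 − 4
1 = −144 + 29·5
1 = 29·149 − 30·144
1 = −30·293 + 59·149
1 = 59·1028 − 207·293
1 = −207·1321 + 266·1028
1 = 266·2349 − 473·1321
1 = −473·3670 + 739·2349
1 = 739·6019 − 1212·3670
1 = −1212·9689 + 1951·6019
1 = 1951·15708 − 3163·9689
So 9689·(-3163) ≡ 1 (mod 15708), hence d ≡ -3163 ≡ 12545 (mod 15708).

12545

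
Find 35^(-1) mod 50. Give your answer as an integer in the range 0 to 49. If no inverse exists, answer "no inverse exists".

no inverse exists

Euclidean algorithm on 50, 35:
50 = 1×35 + 15
35 = 2×15 + 5
15 = 3×5 + 0
gcd(35, 50) = 5 ≠ 1, so 35 has no multiplicative inverse modulo 50.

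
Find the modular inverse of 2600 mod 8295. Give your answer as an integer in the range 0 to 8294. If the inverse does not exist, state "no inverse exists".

no inverse exists

Compute gcd(2600, 8295):
8295 = 3·2600 + 495
2600 = 5·495 + 125
495 = 3·125 + 120
125 = 1·120 + 5
120 = 24·5 + 0
gcd(2600, 8295) = 5 ≠ 1, so 2600 has no multiplicative inverse modulo 8295.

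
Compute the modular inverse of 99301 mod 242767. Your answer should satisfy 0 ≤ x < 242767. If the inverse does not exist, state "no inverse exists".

141686

Run Euclid on (242767, 99301):
242767 = 2·99301 + 44165
99301 = 2·44165 + 10971
44165 = 4·10971 + 281
10971 = 39·281 + 12
281 = 23·12 + 5
12 = 2·5 + 2
5 = 2·2 + 1
2 = 2·1 + 0
The gcd is 1. Working backward:
1 = 5 − 2·2
1 = −2·12 + 5·5
1 = 5·281 − 117·12
1 = −117·10971 + 4568·281
1 = 4568·44165 − 18389·10971
1 = −18389·99301 + 41346·44165
1 = 41346·242767 − 101081·99301
Thus 99301·(-101081) ≡ 1 (mod 242767); reducing, -101081 mod 242767 = 141686.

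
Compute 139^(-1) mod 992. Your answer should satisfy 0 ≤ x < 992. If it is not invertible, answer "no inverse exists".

Apply the Euclidean algorithm to 992 and 139:
992 = 7×139 + 19
139 = 7×19 + 6
19 = 3×6 + 1
6 = 6×1 + 0
The gcd is 1. Working backward:
1 = 19 − 3·6
1 = −3·139 + 22·19
1 = 22·992 − 157·139
So 139·(-157) ≡ 1 (mod 992), and -157 ≡ 835 (mod 992).

835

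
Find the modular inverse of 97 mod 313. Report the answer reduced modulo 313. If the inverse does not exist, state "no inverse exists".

gcd(313, 97) by repeated division:
313 = 3×97 + 22
97 = 4×22 + 9
22 = 2×9 + 4
9 = 2×4 + 1
4 = 4×1 + 0
Since gcd(97, 313) = 1, back-substitute to write 1 as a combination:
1 = 9 − 2·4
1 = −2·22 + 5·9
1 = 5·97 − 22·22
1 = −22·313 + 71·97
So 97·71 ≡ 1 (mod 313).

71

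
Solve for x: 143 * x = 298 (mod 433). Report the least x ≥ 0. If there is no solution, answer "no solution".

First find gcd(143, 433):
433 = 3·143 + 4
143 = 35·4 + 3
4 = 1·3 + 1
3 = 3·1 + 0
gcd = 1, so a unique solution mod 433 exists.
Back-substitute for the Bézout coefficients:
1 = 4 − 3
1 = −143 + 36·4
1 = 36·433 − 109·143
So 143·(-109) ≡ 1 (mod 433), giving 143⁻¹ ≡ 324.
x ≡ 143⁻¹·298 ≡ 324·298 ≡ 426 (mod 433).

426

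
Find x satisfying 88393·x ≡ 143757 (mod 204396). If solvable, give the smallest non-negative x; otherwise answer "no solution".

First find gcd(88393, 204396):
204396 = 2×88393 + 27610
88393 = 3×27610 + 5563
27610 = 4×5563 + 5358
5563 = 1×5358 + 205
5358 = 26×205 + 28
205 = 7×28 + 9
28 = 3×9 + 1
9 = 9×1 + 0
gcd = 1, so a unique solution mod 204396 exists.
Back-substitute for the Bézout coefficients:
1 = 28 − 3·9
1 = −3·205 + 22·28
1 = 22·5358 − 575·205
1 = −575·5563 + 597·5358
1 = 597·27610 − 2963·5563
1 = −2963·88393 + 9486·27610
1 = 9486·204396 − 21935·88393
So 88393·(-21935) ≡ 1 (mod 204396), giving 88393⁻¹ ≡ 182461.
x ≡ 88393⁻¹·143757 ≡ 182461·143757 ≡ 111693 (mod 204396).

111693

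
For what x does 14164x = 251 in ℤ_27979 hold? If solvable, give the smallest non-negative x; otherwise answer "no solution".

24453

First find gcd(14164, 27979):
27979 = 1×14164 + 13815
14164 = 1×13815 + 349
13815 = 39×349 + 204
349 = 1×204 + 145
204 = 1×145 + 59
145 = 2×59 + 27
59 = 2×27 + 5
27 = 5×5 + 2
5 = 2×2 + 1
2 = 2×1 + 0
gcd = 1, so a unique solution mod 27979 exists.
Back-substitute for the Bézout coefficients:
1 = 5 − 2·2
1 = −2·27 + 11·5
1 = 11·59 − 24·27
1 = −24·145 + 59·59
1 = 59·204 − 83·145
1 = −83·349 + 142·204
1 = 142·13815 − 5621·349
1 = −5621·14164 + 5763·13815
1 = 5763·27979 − 11384·14164
So 14164·(-11384) ≡ 1 (mod 27979), giving 14164⁻¹ ≡ 16595.
x ≡ 14164⁻¹·251 ≡ 16595·251 ≡ 24453 (mod 27979).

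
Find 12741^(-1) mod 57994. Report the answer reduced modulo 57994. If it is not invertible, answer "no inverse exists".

4133

Apply the Euclidean algorithm to 57994 and 12741:
57994 = 4×12741 + 7030
12741 = 1×7030 + 5711
7030 = 1×5711 + 1319
5711 = 4×1319 + 435
1319 = 3×435 + 14
435 = 31×14 + 1
14 = 14×1 + 0
Since gcd(12741, 57994) = 1, back-substitute to write 1 as a combination:
1 = 435 − 31·14
1 = −31·1319 + 94·435
1 = 94·5711 − 407·1319
1 = −407·7030 + 501·5711
1 = 501·12741 − 908·7030
1 = −908·57994 + 4133·12741
So 12741·4133 ≡ 1 (mod 57994).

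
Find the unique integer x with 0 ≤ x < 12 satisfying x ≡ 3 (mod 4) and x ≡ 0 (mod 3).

3

Write x = 3 + 4·k. Then 4·k ≡ 0 − 3 ≡ 0 (mod 3).
Need 4⁻¹ mod 3. Extended Euclid on (3, 1):
3 = 3*1 + 0
4⁻¹ ≡ 1 (mod 3), so k ≡ 1·0 ≡ 0 (mod 3).
x = 3 + 4·0 = 3.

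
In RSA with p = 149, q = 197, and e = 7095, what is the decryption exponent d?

18615

φ(n) = (p−1)(q−1) = 148·196 = 29008.
Need d with 7095·d ≡ 1 (mod 29008). Apply the extended Euclidean algorithm:
29008 = 4×7095 + 628
7095 = 11×628 + 187
628 = 3×187 + 67
187 = 2×67 + 53
67 = 1×53 + 14
53 = 3×14 + 11
14 = 1×11 + 3
11 = 3×3 + 2
3 = 1×2 + 1
2 = 2×1 + 0
Back-substitute:
1 = 3 − 2
1 = −11 + 4·3
1 = 4·14 − 5·11
1 = −5·53 + 19·14
1 = 19·67 − 24·53
1 = −24·187 + 67·67
1 = 67·628 − 225·187
1 = −225·7095 + 2542·628
1 = 2542·29008 − 10393·7095
So 7095·(-10393) ≡ 1 (mod 29008), hence d ≡ -10393 ≡ 18615 (mod 29008).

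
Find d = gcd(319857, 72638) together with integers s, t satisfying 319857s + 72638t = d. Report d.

1

Euclidean algorithm:
319857 = 4*72638 + 29305
72638 = 2*29305 + 14028
29305 = 2*14028 + 1249
14028 = 11*1249 + 289
1249 = 4*289 + 93
289 = 3*93 + 10
93 = 9*10 + 3
10 = 3*3 + 1
3 = 3*1 + 0
gcd(319857, 72638) = 1.
Working backward:
1 = 10 − 3·3
1 = −3·93 + 28·10
1 = 28·289 − 87·93
1 = −87·1249 + 376·289
1 = 376·14028 − 4223·1249
1 = −4223·29305 + 8822·14028
1 = 8822·72638 − 21867·29305
1 = −21867·319857 + 96290·72638
So 1 = (-21867)·319857 + (96290)·72638.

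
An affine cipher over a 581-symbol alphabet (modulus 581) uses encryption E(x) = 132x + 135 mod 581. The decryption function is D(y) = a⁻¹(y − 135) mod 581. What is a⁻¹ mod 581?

Run Euclid on (581, 132):
581 = 4*132 + 53
132 = 2*53 + 26
53 = 2*26 + 1
26 = 26*1 + 0
The gcd is 1. Working backward:
1 = 53 − 2·26
1 = −2·132 + 5·53
1 = 5·581 − 22·132
Hence 132⁻¹ ≡ -22 ≡ 559 (mod 581).

559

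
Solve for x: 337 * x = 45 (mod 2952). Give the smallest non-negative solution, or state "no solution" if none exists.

First find gcd(337, 2952):
2952 = 8×337 + 256
337 = 1×256 + 81
256 = 3×81 + 13
81 = 6×13 + 3
13 = 4×3 + 1
3 = 3×1 + 0
gcd = 1, so a unique solution mod 2952 exists.
Back-substitute for the Bézout coefficients:
1 = 13 − 4·3
1 = −4·81 + 25·13
1 = 25·256 − 79·81
1 = −79·337 + 104·256
1 = 104·2952 − 911·337
So 337·(-911) ≡ 1 (mod 2952), giving 337⁻¹ ≡ 2041.
x ≡ 337⁻¹·45 ≡ 2041·45 ≡ 333 (mod 2952).

333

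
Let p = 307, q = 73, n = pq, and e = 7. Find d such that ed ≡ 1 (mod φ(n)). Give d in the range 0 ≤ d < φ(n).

6295

φ(n) = (p−1)(q−1) = 306·72 = 22032.
Need d with 7·d ≡ 1 (mod 22032). Apply the extended Euclidean algorithm:
22032 = 3147·7 + 3
7 = 2·3 + 1
3 = 3·1 + 0
Back-substitute:
1 = 7 − 2·3
1 = −2·22032 + 6295·7
So 7·6295 ≡ 1 (mod 22032), hence d = 6295.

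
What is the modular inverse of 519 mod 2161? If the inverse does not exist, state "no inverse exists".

483

Run Euclid on (2161, 519):
2161 = 4*519 + 85
519 = 6*85 + 9
85 = 9*9 + 4
9 = 2*4 + 1
4 = 4*1 + 0
gcd = 1, so the inverse exists. Back-substitute:
1 = 9 − 2·4
1 = −2·85 + 19·9
1 = 19·519 − 116·85
1 = −116·2161 + 483·519
So 519·483 ≡ 1 (mod 2161).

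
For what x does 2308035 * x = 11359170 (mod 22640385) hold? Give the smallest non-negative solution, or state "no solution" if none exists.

First find gcd(2308035, 22640385):
22640385 = 9·2308035 + 1868070
2308035 = 1·1868070 + 439965
1868070 = 4·439965 + 108210
439965 = 4·108210 + 7125
108210 = 15·7125 + 1335
7125 = 5·1335 + 450
1335 = 2·450 + 435
450 = 1·435 + 15
435 = 29·15 + 0
gcd = 15 and 15 | 11359170, so solutions exist. Divide through by 15: 153869x ≡ 757278 (mod 1509359).
Now find 153869⁻¹ mod 1509359:
1509359 = 9×153869 + 124538
153869 = 1×124538 + 29331
124538 = 4×29331 + 7214
29331 = 4×7214 + 475
7214 = 15×475 + 89
475 = 5×89 + 30
89 = 2×30 + 29
30 = 1×29 + 1
29 = 29×1 + 0
Back-substitute:
1 = 30 − 29
1 = −89 + 3·30
1 = 3·475 − 16·89
1 = −16·7214 + 243·475
1 = 243·29331 − 988·7214
1 = −988·124538 + 4195·29331
1 = 4195·153869 − 5183·124538
1 = −5183·1509359 + 50842·153869
So 153869⁻¹ ≡ 50842 (mod 1509359).
Then x ≡ 50842·757278 ≡ 798704 (mod 1509359); the smallest non-negative solution is x = 798704.

798704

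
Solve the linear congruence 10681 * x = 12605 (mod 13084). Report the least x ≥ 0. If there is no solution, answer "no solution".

First find gcd(10681, 13084):
13084 = 1×10681 + 2403
10681 = 4×2403 + 1069
2403 = 2×1069 + 265
1069 = 4×265 + 9
265 = 29×9 + 4
9 = 2×4 + 1
4 = 4×1 + 0
gcd = 1, so a unique solution mod 13084 exists.
Back-substitute for the Bézout coefficients:
1 = 9 − 2·4
1 = −2·265 + 59·9
1 = 59·1069 − 238·265
1 = −238·2403 + 535·1069
1 = 535·10681 − 2378·2403
1 = −2378·13084 + 2913·10681
So 10681·(2913) ≡ 1 (mod 13084), giving 10681⁻¹ ≡ 2913.
x ≡ 10681⁻¹·12605 ≡ 2913·12605 ≡ 4661 (mod 13084).

4661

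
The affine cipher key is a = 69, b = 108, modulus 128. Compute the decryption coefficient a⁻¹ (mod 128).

gcd(128, 69) by repeated division:
128 = 1×69 + 59
69 = 1×59 + 10
59 = 5×10 + 9
10 = 1×9 + 1
9 = 9×1 + 0
Since gcd(69, 128) = 1, back-substitute to write 1 as a combination:
1 = 10 − 9
1 = −59 + 6·10
1 = 6·69 − 7·59
1 = −7·128 + 13·69
So 69·13 ≡ 1 (mod 128).

13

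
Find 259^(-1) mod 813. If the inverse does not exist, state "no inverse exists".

Apply the Euclidean algorithm to 813 and 259:
813 = 3*259 + 36
259 = 7*36 + 7
36 = 5*7 + 1
7 = 7*1 + 0
The gcd is 1. Working backward:
1 = 36 − 5·7
1 = −5·259 + 36·36
1 = 36·813 − 113·259
Thus 259·(-113) ≡ 1 (mod 813); reducing, -113 mod 813 = 700.

700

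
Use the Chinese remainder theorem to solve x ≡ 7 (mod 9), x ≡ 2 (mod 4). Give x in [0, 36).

34

Write x = 7 + 9·k. Then 9·k ≡ 2 − 7 ≡ 3 (mod 4).
Need 9⁻¹ mod 4. Extended Euclid on (4, 1):
4 = 4×1 + 0
9⁻¹ ≡ 1 (mod 4), so k ≡ 1·3 ≡ 3 (mod 4).
x = 7 + 9·3 = 34.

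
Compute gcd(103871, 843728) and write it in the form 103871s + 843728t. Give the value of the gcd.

1

Repeated division:
843728 = 8·103871 + 12760
103871 = 8·12760 + 1791
12760 = 7·1791 + 223
1791 = 8·223 + 7
223 = 31·7 + 6
7 = 1·6 + 1
6 = 6·1 + 0
gcd(103871, 843728) = 1.
Working backward:
1 = 7 − 6
1 = −223 + 32·7
1 = 32·1791 − 257·223
1 = −257·12760 + 1831·1791
1 = 1831·103871 − 14905·12760
1 = −14905·843728 + 121071·103871
So 1 = (-14905)·843728 + (121071)·103871.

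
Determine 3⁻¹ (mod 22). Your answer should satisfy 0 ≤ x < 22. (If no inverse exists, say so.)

Run Euclid on (22, 3):
22 = 7×3 + 1
3 = 3×1 + 0
The gcd is 1. Working backward:
1 = 22 − 7·3
Thus 3·(-7) ≡ 1 (mod 22); reducing, -7 mod 22 = 15.

15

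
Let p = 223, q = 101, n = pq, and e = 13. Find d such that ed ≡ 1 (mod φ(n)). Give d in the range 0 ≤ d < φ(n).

17077

φ(n) = (p−1)(q−1) = 222·100 = 22200.
Need d with 13·d ≡ 1 (mod 22200). Apply the extended Euclidean algorithm:
22200 = 1707*13 + 9
13 = 1*9 + 4
9 = 2*4 + 1
4 = 4*1 + 0
Back-substitute:
1 = 9 − 2·4
1 = −2·13 + 3·9
1 = 3·22200 − 5123·13
So 13·(-5123) ≡ 1 (mod 22200), hence d ≡ -5123 ≡ 17077 (mod 22200).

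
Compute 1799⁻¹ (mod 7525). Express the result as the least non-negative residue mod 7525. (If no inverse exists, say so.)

no inverse exists

Compute gcd(1799, 7525):
7525 = 4*1799 + 329
1799 = 5*329 + 154
329 = 2*154 + 21
154 = 7*21 + 7
21 = 3*7 + 0
The gcd is 7, not 1, hence no inverse exists.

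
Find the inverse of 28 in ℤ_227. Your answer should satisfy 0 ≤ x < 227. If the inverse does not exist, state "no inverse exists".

73

Run Euclid on (227, 28):
227 = 8·28 + 3
28 = 9·3 + 1
3 = 3·1 + 0
gcd = 1, so the inverse exists. Back-substitute:
1 = 28 − 9·3
1 = −9·227 + 73·28
So 28·73 ≡ 1 (mod 227).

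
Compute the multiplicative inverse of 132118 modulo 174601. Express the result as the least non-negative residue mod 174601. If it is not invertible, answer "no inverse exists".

no inverse exists

Euclidean algorithm on 174601, 132118:
174601 = 1·132118 + 42483
132118 = 3·42483 + 4669
42483 = 9·4669 + 462
4669 = 10·462 + 49
462 = 9·49 + 21
49 = 2·21 + 7
21 = 3·7 + 0
The gcd is 7, not 1, hence no inverse exists.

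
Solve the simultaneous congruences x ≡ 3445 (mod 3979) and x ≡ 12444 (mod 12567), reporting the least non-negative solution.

19755201

Write x = 3445 + 3979·k. Then 3979·k ≡ 12444 − 3445 ≡ 8999 (mod 12567).
Need 3979⁻¹ mod 12567. Extended Euclid on (12567, 3979):
12567 = 3×3979 + 630
3979 = 6×630 + 199
630 = 3×199 + 33
199 = 6×33 + 1
33 = 33×1 + 0
Back-substitute:
1 = 199 − 6·33
1 = −6·630 + 19·199
1 = 19·3979 − 120·630
1 = −120·12567 + 379·3979
3979⁻¹ ≡ 379 (mod 12567), so k ≡ 379·8999 ≡ 4964 (mod 12567).
x = 3445 + 3979·4964 = 19755201.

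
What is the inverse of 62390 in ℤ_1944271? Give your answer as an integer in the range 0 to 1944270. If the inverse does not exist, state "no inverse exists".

gcd(1944271, 62390) by repeated division:
1944271 = 31×62390 + 10181
62390 = 6×10181 + 1304
10181 = 7×1304 + 1053
1304 = 1×1053 + 251
1053 = 4×251 + 49
251 = 5×49 + 6
49 = 8×6 + 1
6 = 6×1 + 0
Since gcd(62390, 1944271) = 1, back-substitute to write 1 as a combination:
1 = 49 − 8·6
1 = −8·251 + 41·49
1 = 41·1053 − 172·251
1 = −172·1304 + 213·1053
1 = 213·10181 − 1663·1304
1 = −1663·62390 + 10191·10181
1 = 10191·1944271 − 317584·62390
Hence 62390⁻¹ ≡ -317584 ≡ 1626687 (mod 1944271).

1626687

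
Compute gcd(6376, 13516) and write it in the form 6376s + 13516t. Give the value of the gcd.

Euclidean algorithm:
13516 = 2*6376 + 764
6376 = 8*764 + 264
764 = 2*264 + 236
264 = 1*236 + 28
236 = 8*28 + 12
28 = 2*12 + 4
12 = 3*4 + 0
gcd(6376, 13516) = 4.
Express as a combination:
4 = 28 − 2·12
4 = −2·236 + 17·28
4 = 17·264 − 19·236
4 = −19·764 + 55·264
4 = 55·6376 − 459·764
4 = −459·13516 + 973·6376
So 4 = (-459)·13516 + (973)·6376.

4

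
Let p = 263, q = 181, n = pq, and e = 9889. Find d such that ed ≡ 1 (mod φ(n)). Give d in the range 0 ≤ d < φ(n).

φ(n) = (p−1)(q−1) = 262·180 = 47160.
Need d with 9889·d ≡ 1 (mod 47160). Apply the extended Euclidean algorithm:
47160 = 4·9889 + 7604
9889 = 1·7604 + 2285
7604 = 3·2285 + 749
2285 = 3·749 + 38
749 = 19·38 + 27
38 = 1·27 + 11
27 = 2·11 + 5
11 = 2·5 + 1
5 = 5·1 + 0
Back-substitute:
1 = 11 − 2·5
1 = −2·27 + 5·11
1 = 5·38 − 7·27
1 = −7·749 + 138·38
1 = 138·2285 − 421·749
1 = −421·7604 + 1401·2285
1 = 1401·9889 − 1822·7604
1 = −1822·47160 + 8689·9889
So 9889·8689 ≡ 1 (mod 47160), hence d = 8689.

8689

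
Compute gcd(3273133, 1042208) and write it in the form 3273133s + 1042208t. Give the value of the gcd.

1

Apply Euclid's algorithm to 3273133 and 1042208:
3273133 = 3×1042208 + 146509
1042208 = 7×146509 + 16645
146509 = 8×16645 + 13349
16645 = 1×13349 + 3296
13349 = 4×3296 + 165
3296 = 19×165 + 161
165 = 1×161 + 4
161 = 40×4 + 1
4 = 4×1 + 0
gcd(3273133, 1042208) = 1.
Working backward:
1 = 161 − 40·4
1 = −40·165 + 41·161
1 = 41·3296 − 819·165
1 = −819·13349 + 3317·3296
1 = 3317·16645 − 4136·13349
1 = −4136·146509 + 36405·16645
1 = 36405·1042208 − 258971·146509
1 = −258971·3273133 + 813318·1042208
So 1 = (-258971)·3273133 + (813318)·1042208.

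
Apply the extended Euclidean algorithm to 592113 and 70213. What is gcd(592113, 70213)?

1

Repeated division:
592113 = 8·70213 + 30409
70213 = 2·30409 + 9395
30409 = 3·9395 + 2224
9395 = 4·2224 + 499
2224 = 4·499 + 228
499 = 2·228 + 43
228 = 5·43 + 13
43 = 3·13 + 4
13 = 3·4 + 1
4 = 4·1 + 0
gcd(592113, 70213) = 1.
Back-substituting:
1 = 13 − 3·4
1 = −3·43 + 10·13
1 = 10·228 − 53·43
1 = −53·499 + 116·228
1 = 116·2224 − 517·499
1 = −517·9395 + 2184·2224
1 = 2184·30409 − 7069·9395
1 = −7069·70213 + 16322·30409
1 = 16322·592113 − 137645·70213
So 1 = (16322)·592113 + (-137645)·70213.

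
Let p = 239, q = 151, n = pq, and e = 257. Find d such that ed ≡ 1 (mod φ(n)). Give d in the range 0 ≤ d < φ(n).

φ(n) = (p−1)(q−1) = 238·150 = 35700.
Need d with 257·d ≡ 1 (mod 35700). Apply the extended Euclidean algorithm:
35700 = 138×257 + 234
257 = 1×234 + 23
234 = 10×23 + 4
23 = 5×4 + 3
4 = 1×3 + 1
3 = 3×1 + 0
Back-substitute:
1 = 4 − 3
1 = −23 + 6·4
1 = 6·234 − 61·23
1 = −61·257 + 67·234
1 = 67·35700 − 9307·257
So 257·(-9307) ≡ 1 (mod 35700), hence d ≡ -9307 ≡ 26393 (mod 35700).

26393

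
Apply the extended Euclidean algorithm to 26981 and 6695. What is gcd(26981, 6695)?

1

Repeated division:
26981 = 4·6695 + 201
6695 = 33·201 + 62
201 = 3·62 + 15
62 = 4·15 + 2
15 = 7·2 + 1
2 = 2·1 + 0
gcd(26981, 6695) = 1.
Back-substituting:
1 = 15 − 7·2
1 = −7·62 + 29·15
1 = 29·201 − 94·62
1 = −94·6695 + 3131·201
1 = 3131·26981 − 12618·6695
So 1 = (3131)·26981 + (-12618)·6695.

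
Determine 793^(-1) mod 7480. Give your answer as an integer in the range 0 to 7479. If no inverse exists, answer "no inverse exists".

Run Euclid on (7480, 793):
7480 = 9·793 + 343
793 = 2·343 + 107
343 = 3·107 + 22
107 = 4·22 + 19
22 = 1·19 + 3
19 = 6·3 + 1
3 = 3·1 + 0
The gcd is 1. Working backward:
1 = 19 − 6·3
1 = −6·22 + 7·19
1 = 7·107 − 34·22
1 = −34·343 + 109·107
1 = 109·793 − 252·343
1 = −252·7480 + 2377·793
So 793·2377 ≡ 1 (mod 7480).

2377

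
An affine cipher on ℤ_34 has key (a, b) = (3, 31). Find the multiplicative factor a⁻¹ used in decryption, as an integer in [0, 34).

gcd(34, 3) by repeated division:
34 = 11×3 + 1
3 = 3×1 + 0
Since gcd(3, 34) = 1, back-substitute to write 1 as a combination:
1 = 34 − 11·3
Hence 3⁻¹ ≡ -11 ≡ 23 (mod 34).

23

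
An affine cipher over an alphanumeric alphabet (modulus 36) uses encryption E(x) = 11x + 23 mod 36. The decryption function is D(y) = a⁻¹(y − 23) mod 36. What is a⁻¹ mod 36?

Apply the Euclidean algorithm to 36 and 11:
36 = 3×11 + 3
11 = 3×3 + 2
3 = 1×2 + 1
2 = 2×1 + 0
gcd = 1, so the inverse exists. Back-substitute:
1 = 3 − 2
1 = −11 + 4·3
1 = 4·36 − 13·11
So 11·(-13) ≡ 1 (mod 36), and -13 ≡ 23 (mod 36).

23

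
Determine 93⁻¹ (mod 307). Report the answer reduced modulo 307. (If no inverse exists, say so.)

Run Euclid on (307, 93):
307 = 3·93 + 28
93 = 3·28 + 9
28 = 3·9 + 1
9 = 9·1 + 0
gcd = 1, so the inverse exists. Back-substitute:
1 = 28 − 3·9
1 = −3·93 + 10·28
1 = 10·307 − 33·93
Hence 93⁻¹ ≡ -33 ≡ 274 (mod 307).

274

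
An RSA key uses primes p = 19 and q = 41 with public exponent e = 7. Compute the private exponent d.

φ(n) = (p−1)(q−1) = 18·40 = 720.
Need d with 7·d ≡ 1 (mod 720). Apply the extended Euclidean algorithm:
720 = 102×7 + 6
7 = 1×6 + 1
6 = 6×1 + 0
Back-substitute:
1 = 7 − 6
1 = −720 + 103·7
So 7·103 ≡ 1 (mod 720), hence d = 103.

103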